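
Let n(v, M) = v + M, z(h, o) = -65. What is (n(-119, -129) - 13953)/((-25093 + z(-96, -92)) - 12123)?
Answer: 14201/37281 ≈ 0.38092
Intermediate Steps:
n(v, M) = M + v
(n(-119, -129) - 13953)/((-25093 + z(-96, -92)) - 12123) = ((-129 - 119) - 13953)/((-25093 - 65) - 12123) = (-248 - 13953)/(-25158 - 12123) = -14201/(-37281) = -14201*(-1/37281) = 14201/37281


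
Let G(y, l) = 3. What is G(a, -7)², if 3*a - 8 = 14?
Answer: 9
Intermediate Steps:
a = 22/3 (a = 8/3 + (⅓)*14 = 8/3 + 14/3 = 22/3 ≈ 7.3333)
G(a, -7)² = 3² = 9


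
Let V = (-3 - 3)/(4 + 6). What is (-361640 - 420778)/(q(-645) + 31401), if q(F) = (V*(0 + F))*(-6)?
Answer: -260806/9693 ≈ -26.907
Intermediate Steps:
V = -⅗ (V = -6/10 = -6*⅒ = -⅗ ≈ -0.60000)
q(F) = 18*F/5 (q(F) = -3*(0 + F)/5*(-6) = -3*F/5*(-6) = 18*F/5)
(-361640 - 420778)/(q(-645) + 31401) = (-361640 - 420778)/((18/5)*(-645) + 31401) = -782418/(-2322 + 31401) = -782418/29079 = -782418*1/29079 = -260806/9693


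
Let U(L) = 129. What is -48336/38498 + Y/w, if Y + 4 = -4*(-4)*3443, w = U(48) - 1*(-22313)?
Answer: 258966830/215993029 ≈ 1.1990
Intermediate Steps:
w = 22442 (w = 129 - 1*(-22313) = 129 + 22313 = 22442)
Y = 55084 (Y = -4 - 4*(-4)*3443 = -4 + 16*3443 = -4 + 55088 = 55084)
-48336/38498 + Y/w = -48336/38498 + 55084/22442 = -48336*1/38498 + 55084*(1/22442) = -24168/19249 + 27542/11221 = 258966830/215993029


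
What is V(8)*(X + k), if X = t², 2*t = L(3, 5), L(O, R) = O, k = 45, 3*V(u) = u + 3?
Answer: 693/4 ≈ 173.25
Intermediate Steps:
V(u) = 1 + u/3 (V(u) = (u + 3)/3 = (3 + u)/3 = 1 + u/3)
t = 3/2 (t = (½)*3 = 3/2 ≈ 1.5000)
X = 9/4 (X = (3/2)² = 9/4 ≈ 2.2500)
V(8)*(X + k) = (1 + (⅓)*8)*(9/4 + 45) = (1 + 8/3)*(189/4) = (11/3)*(189/4) = 693/4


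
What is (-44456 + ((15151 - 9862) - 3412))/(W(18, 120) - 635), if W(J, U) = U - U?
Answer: 42579/635 ≈ 67.054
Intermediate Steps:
W(J, U) = 0
(-44456 + ((15151 - 9862) - 3412))/(W(18, 120) - 635) = (-44456 + ((15151 - 9862) - 3412))/(0 - 635) = (-44456 + (5289 - 3412))/(-635) = (-44456 + 1877)*(-1/635) = -42579*(-1/635) = 42579/635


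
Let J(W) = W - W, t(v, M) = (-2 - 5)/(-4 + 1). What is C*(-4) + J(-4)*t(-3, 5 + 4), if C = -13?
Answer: 52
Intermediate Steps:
t(v, M) = 7/3 (t(v, M) = -7/(-3) = -7*(-⅓) = 7/3)
J(W) = 0
C*(-4) + J(-4)*t(-3, 5 + 4) = -13*(-4) + 0*(7/3) = 52 + 0 = 52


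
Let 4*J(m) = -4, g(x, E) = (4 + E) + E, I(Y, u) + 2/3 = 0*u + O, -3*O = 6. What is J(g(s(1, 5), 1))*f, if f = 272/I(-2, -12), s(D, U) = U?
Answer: 102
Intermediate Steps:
O = -2 (O = -1/3*6 = -2)
I(Y, u) = -8/3 (I(Y, u) = -2/3 + (0*u - 2) = -2/3 + (0 - 2) = -2/3 - 2 = -8/3)
g(x, E) = 4 + 2*E
J(m) = -1 (J(m) = (1/4)*(-4) = -1)
f = -102 (f = 272/(-8/3) = 272*(-3/8) = -102)
J(g(s(1, 5), 1))*f = -1*(-102) = 102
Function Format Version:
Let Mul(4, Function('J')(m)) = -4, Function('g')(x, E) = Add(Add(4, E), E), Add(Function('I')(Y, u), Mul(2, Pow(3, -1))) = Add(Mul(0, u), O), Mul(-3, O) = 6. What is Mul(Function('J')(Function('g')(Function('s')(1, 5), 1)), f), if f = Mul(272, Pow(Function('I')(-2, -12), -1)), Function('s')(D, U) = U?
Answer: 102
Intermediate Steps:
O = -2 (O = Mul(Rational(-1, 3), 6) = -2)
Function('I')(Y, u) = Rational(-8, 3) (Function('I')(Y, u) = Add(Rational(-2, 3), Add(Mul(0, u), -2)) = Add(Rational(-2, 3), Add(0, -2)) = Add(Rational(-2, 3), -2) = Rational(-8, 3))
Function('g')(x, E) = Add(4, Mul(2, E))
Function('J')(m) = -1 (Function('J')(m) = Mul(Rational(1, 4), -4) = -1)
f = -102 (f = Mul(272, Pow(Rational(-8, 3), -1)) = Mul(272, Rational(-3, 8)) = -102)
Mul(Function('J')(Function('g')(Function('s')(1, 5), 1)), f) = Mul(-1, -102) = 102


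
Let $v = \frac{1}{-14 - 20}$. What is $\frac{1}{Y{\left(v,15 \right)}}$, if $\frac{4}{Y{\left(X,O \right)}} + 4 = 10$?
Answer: $\frac{3}{2} \approx 1.5$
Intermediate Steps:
$v = - \frac{1}{34}$ ($v = \frac{1}{-34} = - \frac{1}{34} \approx -0.029412$)
$Y{\left(X,O \right)} = \frac{2}{3}$ ($Y{\left(X,O \right)} = \frac{4}{-4 + 10} = \frac{4}{6} = 4 \cdot \frac{1}{6} = \frac{2}{3}$)
$\frac{1}{Y{\left(v,15 \right)}} = \frac{1}{\frac{2}{3}} = \frac{3}{2}$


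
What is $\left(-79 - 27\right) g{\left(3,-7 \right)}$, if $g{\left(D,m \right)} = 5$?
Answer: $-530$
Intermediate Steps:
$\left(-79 - 27\right) g{\left(3,-7 \right)} = \left(-79 - 27\right) 5 = \left(-106\right) 5 = -530$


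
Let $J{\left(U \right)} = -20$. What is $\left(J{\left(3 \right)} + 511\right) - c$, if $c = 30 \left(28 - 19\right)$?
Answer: $221$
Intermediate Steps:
$c = 270$ ($c = 30 \left(28 - 19\right) = 30 \cdot 9 = 270$)
$\left(J{\left(3 \right)} + 511\right) - c = \left(-20 + 511\right) - 270 = 491 - 270 = 221$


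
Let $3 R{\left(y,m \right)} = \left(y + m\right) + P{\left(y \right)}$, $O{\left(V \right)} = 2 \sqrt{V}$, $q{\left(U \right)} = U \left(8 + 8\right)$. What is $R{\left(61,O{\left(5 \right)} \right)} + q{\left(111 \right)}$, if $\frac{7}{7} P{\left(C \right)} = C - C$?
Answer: $\frac{5389}{3} + \frac{2 \sqrt{5}}{3} \approx 1797.8$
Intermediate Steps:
$q{\left(U \right)} = 16 U$ ($q{\left(U \right)} = U 16 = 16 U$)
$P{\left(C \right)} = 0$ ($P{\left(C \right)} = C - C = 0$)
$R{\left(y,m \right)} = \frac{m}{3} + \frac{y}{3}$ ($R{\left(y,m \right)} = \frac{\left(y + m\right) + 0}{3} = \frac{\left(m + y\right) + 0}{3} = \frac{m + y}{3} = \frac{m}{3} + \frac{y}{3}$)
$R{\left(61,O{\left(5 \right)} \right)} + q{\left(111 \right)} = \left(\frac{2 \sqrt{5}}{3} + \frac{1}{3} \cdot 61\right) + 16 \cdot 111 = \left(\frac{2 \sqrt{5}}{3} + \frac{61}{3}\right) + 1776 = \left(\frac{61}{3} + \frac{2 \sqrt{5}}{3}\right) + 1776 = \frac{5389}{3} + \frac{2 \sqrt{5}}{3}$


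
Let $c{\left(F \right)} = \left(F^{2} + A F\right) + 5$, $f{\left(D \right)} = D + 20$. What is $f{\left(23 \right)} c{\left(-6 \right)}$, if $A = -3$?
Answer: $2537$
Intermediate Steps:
$f{\left(D \right)} = 20 + D$
$c{\left(F \right)} = 5 + F^{2} - 3 F$ ($c{\left(F \right)} = \left(F^{2} - 3 F\right) + 5 = 5 + F^{2} - 3 F$)
$f{\left(23 \right)} c{\left(-6 \right)} = \left(20 + 23\right) \left(5 + \left(-6\right)^{2} - -18\right) = 43 \left(5 + 36 + 18\right) = 43 \cdot 59 = 2537$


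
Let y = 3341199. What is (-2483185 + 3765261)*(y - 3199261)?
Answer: 181975303288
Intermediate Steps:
(-2483185 + 3765261)*(y - 3199261) = (-2483185 + 3765261)*(3341199 - 3199261) = 1282076*141938 = 181975303288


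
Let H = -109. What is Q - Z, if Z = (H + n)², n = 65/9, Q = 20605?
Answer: 829949/81 ≈ 10246.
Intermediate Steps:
n = 65/9 (n = 65*(⅑) = 65/9 ≈ 7.2222)
Z = 839056/81 (Z = (-109 + 65/9)² = (-916/9)² = 839056/81 ≈ 10359.)
Q - Z = 20605 - 1*839056/81 = 20605 - 839056/81 = 829949/81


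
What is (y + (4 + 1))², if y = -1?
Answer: 16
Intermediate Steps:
(y + (4 + 1))² = (-1 + (4 + 1))² = (-1 + 5)² = 4² = 16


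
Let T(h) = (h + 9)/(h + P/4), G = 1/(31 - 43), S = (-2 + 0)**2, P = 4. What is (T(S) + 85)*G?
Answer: -73/10 ≈ -7.3000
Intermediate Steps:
S = 4 (S = (-2)**2 = 4)
G = -1/12 (G = 1/(-12) = -1/12 ≈ -0.083333)
T(h) = (9 + h)/(1 + h) (T(h) = (h + 9)/(h + 4/4) = (9 + h)/(h + 4*(1/4)) = (9 + h)/(h + 1) = (9 + h)/(1 + h))
(T(S) + 85)*G = ((9 + 4)/(1 + 4) + 85)*(-1/12) = (13/5 + 85)*(-1/12) = (438/5)*(-1/12) = -73/10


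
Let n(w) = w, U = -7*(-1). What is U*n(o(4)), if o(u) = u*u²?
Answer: 448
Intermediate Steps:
U = 7
o(u) = u³
U*n(o(4)) = 7*4³ = 7*64 = 448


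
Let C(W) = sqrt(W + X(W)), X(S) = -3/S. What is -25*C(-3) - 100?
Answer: -100 - 25*I*sqrt(2) ≈ -100.0 - 35.355*I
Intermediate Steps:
C(W) = sqrt(W - 3/W)
-25*C(-3) - 100 = -25*sqrt(-3 - 3/(-3)) - 100 = -25*sqrt(-3 - 3*(-1/3)) - 100 = -25*sqrt(-3 + 1) - 100 = -25*I*sqrt(2) - 100 = -100 - 25*I*sqrt(2)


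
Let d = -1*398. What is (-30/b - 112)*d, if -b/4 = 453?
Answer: 6729981/151 ≈ 44569.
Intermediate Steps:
d = -398
b = -1812 (b = -4*453 = -1812)
(-30/b - 112)*d = (-30/(-1812) - 112)*(-398) = (-30*(-1/1812) - 112)*(-398) = (5/302 - 112)*(-398) = -33819/302*(-398) = 6729981/151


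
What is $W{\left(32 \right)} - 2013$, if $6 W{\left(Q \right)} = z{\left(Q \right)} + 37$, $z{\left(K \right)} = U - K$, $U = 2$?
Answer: $- \frac{12071}{6} \approx -2011.8$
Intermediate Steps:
$z{\left(K \right)} = 2 - K$
$W{\left(Q \right)} = \frac{13}{2} - \frac{Q}{6}$ ($W{\left(Q \right)} = \frac{\left(2 - Q\right) + 37}{6} = \frac{39 - Q}{6} = \frac{13}{2} - \frac{Q}{6}$)
$W{\left(32 \right)} - 2013 = \left(\frac{13}{2} - \frac{16}{3}\right) - 2013 = \frac{7}{6} - 2013 = - \frac{12071}{6}$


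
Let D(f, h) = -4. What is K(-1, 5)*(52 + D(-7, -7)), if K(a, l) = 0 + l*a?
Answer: -240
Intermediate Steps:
K(a, l) = a*l (K(a, l) = 0 + a*l = a*l)
K(-1, 5)*(52 + D(-7, -7)) = (-1*5)*(52 - 4) = -5*48 = -240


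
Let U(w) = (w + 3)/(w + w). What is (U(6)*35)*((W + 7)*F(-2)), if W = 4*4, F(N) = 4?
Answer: 2415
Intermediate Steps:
W = 16
U(w) = (3 + w)/(2*w) (U(w) = (3 + w)/((2*w)) = (3 + w)*(1/(2*w)) = (3 + w)/(2*w))
(U(6)*35)*((W + 7)*F(-2)) = (((½)*(3 + 6)/6)*35)*((16 + 7)*4) = (((½)*(⅙)*9)*35)*(23*4) = ((¾)*35)*92 = (105/4)*92 = 2415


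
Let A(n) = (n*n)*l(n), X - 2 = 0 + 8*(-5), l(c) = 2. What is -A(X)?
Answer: -2888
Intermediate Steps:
X = -38 (X = 2 + (0 + 8*(-5)) = 2 + (0 - 40) = 2 - 40 = -38)
A(n) = 2*n² (A(n) = (n*n)*2 = n²*2 = 2*n²)
-A(X) = -2*(-38)² = -2*1444 = -1*2888 = -2888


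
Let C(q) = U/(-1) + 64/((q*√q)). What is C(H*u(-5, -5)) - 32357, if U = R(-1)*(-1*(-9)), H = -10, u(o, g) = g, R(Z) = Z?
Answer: -32348 + 16*√2/125 ≈ -32348.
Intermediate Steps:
U = -9 (U = -(-1)*(-9) = -1*9 = -9)
C(q) = 9 + 64/q^(3/2) (C(q) = -9/(-1) + 64/((q*√q)) = -9*(-1) + 64/(q^(3/2)) = 9 + 64/q^(3/2))
C(H*u(-5, -5)) - 32357 = (9 + 64/(-10*(-5))^(3/2)) - 32357 = (9 + 64/50^(3/2)) - 32357 = (9 + 64*(√2/500)) - 32357 = (9 + 16*√2/125) - 32357 = -32348 + 16*√2/125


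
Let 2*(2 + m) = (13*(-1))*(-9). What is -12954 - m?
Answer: -26021/2 ≈ -13011.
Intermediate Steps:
m = 113/2 (m = -2 + ((13*(-1))*(-9))/2 = -2 + (-13*(-9))/2 = -2 + (½)*117 = -2 + 117/2 = 113/2 ≈ 56.500)
-12954 - m = -12954 - 1*113/2 = -12954 - 113/2 = -26021/2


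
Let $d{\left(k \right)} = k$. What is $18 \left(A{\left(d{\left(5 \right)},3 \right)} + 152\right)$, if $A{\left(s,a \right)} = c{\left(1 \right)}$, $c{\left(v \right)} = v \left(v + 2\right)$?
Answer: $2790$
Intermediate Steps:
$c{\left(v \right)} = v \left(2 + v\right)$
$A{\left(s,a \right)} = 3$ ($A{\left(s,a \right)} = 1 \left(2 + 1\right) = 1 \cdot 3 = 3$)
$18 \left(A{\left(d{\left(5 \right)},3 \right)} + 152\right) = 18 \left(3 + 152\right) = 18 \cdot 155 = 2790$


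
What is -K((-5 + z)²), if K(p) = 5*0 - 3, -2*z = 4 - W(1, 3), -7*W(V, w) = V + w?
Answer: 3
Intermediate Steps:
W(V, w) = -V/7 - w/7 (W(V, w) = -(V + w)/7 = -V/7 - w/7)
z = -16/7 (z = -(4 - (-⅐*1 - ⅐*3))/2 = -(4 - (-⅐ - 3/7))/2 = -(4 - 1*(-4/7))/2 = -(4 + 4/7)/2 = -½*32/7 = -16/7 ≈ -2.2857)
K(p) = -3 (K(p) = 0 - 3 = -3)
-K((-5 + z)²) = -1*(-3) = 3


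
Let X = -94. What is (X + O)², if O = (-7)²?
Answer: 2025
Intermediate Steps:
O = 49
(X + O)² = (-94 + 49)² = (-45)² = 2025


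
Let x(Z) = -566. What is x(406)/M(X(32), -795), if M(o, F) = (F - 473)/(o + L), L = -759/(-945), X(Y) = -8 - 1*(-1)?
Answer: -276208/99855 ≈ -2.7661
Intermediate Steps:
X(Y) = -7 (X(Y) = -8 + 1 = -7)
L = 253/315 (L = -759*(-1/945) = 253/315 ≈ 0.80317)
M(o, F) = (-473 + F)/(253/315 + o) (M(o, F) = (F - 473)/(o + 253/315) = (-473 + F)/(253/315 + o))
x(406)/M(X(32), -795) = -566*(253 + 315*(-7))/(315*(-473 - 795)) = -566/(315*(-1268)/(253 - 2205)) = -566/(315*(-1268)/(-1952)) = -566/(315*(-1/1952)*(-1268)) = -566/99855/488 = -566*488/99855 = -276208/99855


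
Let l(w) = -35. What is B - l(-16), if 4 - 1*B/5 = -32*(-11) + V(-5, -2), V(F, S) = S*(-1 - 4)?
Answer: -1755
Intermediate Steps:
V(F, S) = -5*S (V(F, S) = S*(-5) = -5*S)
B = -1790 (B = 20 - 5*(-32*(-11) - 5*(-2)) = 20 - 5*(352 + 10) = 20 - 5*362 = 20 - 1810 = -1790)
B - l(-16) = -1790 - 1*(-35) = -1790 + 35 = -1755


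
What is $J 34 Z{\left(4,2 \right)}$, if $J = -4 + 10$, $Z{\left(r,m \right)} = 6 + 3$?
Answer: $1836$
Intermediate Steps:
$Z{\left(r,m \right)} = 9$
$J = 6$
$J 34 Z{\left(4,2 \right)} = 6 \cdot 34 \cdot 9 = 204 \cdot 9 = 1836$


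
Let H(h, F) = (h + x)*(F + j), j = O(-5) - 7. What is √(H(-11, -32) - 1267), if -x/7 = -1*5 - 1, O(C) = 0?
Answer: 2*I*√619 ≈ 49.759*I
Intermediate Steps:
j = -7 (j = 0 - 7 = -7)
x = 42 (x = -7*(-1*5 - 1) = -7*(-5 - 1) = -7*(-6) = 42)
H(h, F) = (-7 + F)*(42 + h) (H(h, F) = (h + 42)*(F - 7) = (42 + h)*(-7 + F) = (-7 + F)*(42 + h))
√(H(-11, -32) - 1267) = √((-294 - 7*(-11) + 42*(-32) - 32*(-11)) - 1267) = √((-294 + 77 - 1344 + 352) - 1267) = √(-1209 - 1267) = √(-2476) = 2*I*√619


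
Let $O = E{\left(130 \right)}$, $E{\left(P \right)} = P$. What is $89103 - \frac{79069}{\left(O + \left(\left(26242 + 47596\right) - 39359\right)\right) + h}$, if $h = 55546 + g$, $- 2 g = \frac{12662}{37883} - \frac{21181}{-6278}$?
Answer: $\frac{88857922137745417}{997259315467} \approx 89102.0$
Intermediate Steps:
$O = 130$
$g = - \frac{20509113}{11061836}$ ($g = - \frac{\frac{12662}{37883} - \frac{21181}{-6278}}{2} = - \frac{12662 \cdot \frac{1}{37883} - - \frac{21181}{6278}}{2} = - \frac{\frac{12662}{37883} + \frac{21181}{6278}}{2} = \left(- \frac{1}{2}\right) \frac{20509113}{5530918} = - \frac{20509113}{11061836} \approx -1.854$)
$h = \frac{614420233343}{11061836}$ ($h = 55546 - \frac{20509113}{11061836} = \frac{614420233343}{11061836} \approx 55544.0$)
$89103 - \frac{79069}{\left(O + \left(\left(26242 + 47596\right) - 39359\right)\right) + h} = 89103 - \frac{79069}{\left(130 + \left(\left(26242 + 47596\right) - 39359\right)\right) + \frac{614420233343}{11061836}} = 89103 - \frac{79069}{\left(130 + \left(73838 - 39359\right)\right) + \frac{614420233343}{11061836}} = 89103 - \frac{79069}{\left(130 + 34479\right) + \frac{614420233343}{11061836}} = 89103 - \frac{79069}{34609 + \frac{614420233343}{11061836}} = 89103 - \frac{79069}{\frac{997259315467}{11061836}} = 89103 - \frac{874648310684}{997259315467} = \frac{88857922137745417}{997259315467}$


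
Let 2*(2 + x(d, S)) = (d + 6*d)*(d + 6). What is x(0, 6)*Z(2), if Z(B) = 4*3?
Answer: -24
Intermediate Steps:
Z(B) = 12
x(d, S) = -2 + 7*d*(6 + d)/2 (x(d, S) = -2 + ((d + 6*d)*(d + 6))/2 = -2 + ((7*d)*(6 + d))/2 = -2 + (7*d*(6 + d))/2 = -2 + 7*d*(6 + d)/2)
x(0, 6)*Z(2) = (-2 + 21*0 + (7/2)*0**2)*12 = (-2 + 0 + (7/2)*0)*12 = (-2 + 0 + 0)*12 = -2*12 = -24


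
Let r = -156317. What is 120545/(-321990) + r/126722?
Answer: -3280410716/2040160839 ≈ -1.6079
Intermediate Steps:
120545/(-321990) + r/126722 = 120545/(-321990) - 156317/126722 = 120545*(-1/321990) - 156317*1/126722 = -24109/64398 - 156317/126722 = -3280410716/2040160839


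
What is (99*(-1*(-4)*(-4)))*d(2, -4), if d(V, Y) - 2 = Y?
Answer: 3168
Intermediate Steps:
d(V, Y) = 2 + Y
(99*(-1*(-4)*(-4)))*d(2, -4) = (99*(-1*(-4)*(-4)))*(2 - 4) = (99*(4*(-4)))*(-2) = (99*(-16))*(-2) = -1584*(-2) = 3168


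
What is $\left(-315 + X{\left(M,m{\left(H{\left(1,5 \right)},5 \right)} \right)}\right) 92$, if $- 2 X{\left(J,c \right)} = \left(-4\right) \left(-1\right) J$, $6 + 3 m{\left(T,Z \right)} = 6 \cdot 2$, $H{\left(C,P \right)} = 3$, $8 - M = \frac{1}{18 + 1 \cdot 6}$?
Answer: $- \frac{91333}{3} \approx -30444.0$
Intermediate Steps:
$M = \frac{191}{24}$ ($M = 8 - \frac{1}{18 + 1 \cdot 6} = 8 - \frac{1}{18 + 6} = 8 - \frac{1}{24} = \frac{191}{24} \approx 7.9583$)
$m{\left(T,Z \right)} = 2$ ($m{\left(T,Z \right)} = -2 + \frac{6 \cdot 2}{3} = -2 + \frac{1}{3} \cdot 12 = -2 + 4 = 2$)
$X{\left(J,c \right)} = - 2 J$ ($X{\left(J,c \right)} = - \frac{\left(-4\right) \left(-1\right) J}{2} = - \frac{4 J}{2} = - 2 J$)
$\left(-315 + X{\left(M,m{\left(H{\left(1,5 \right)},5 \right)} \right)}\right) 92 = \left(-315 - \frac{191}{12}\right) 92 = \left(- \frac{3971}{12}\right) 92 = - \frac{91333}{3}$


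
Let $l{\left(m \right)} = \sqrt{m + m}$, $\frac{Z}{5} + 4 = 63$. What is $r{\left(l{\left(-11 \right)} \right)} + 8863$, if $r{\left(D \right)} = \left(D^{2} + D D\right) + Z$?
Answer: $9114$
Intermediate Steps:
$Z = 295$ ($Z = -20 + 5 \cdot 63 = -20 + 315 = 295$)
$l{\left(m \right)} = \sqrt{2} \sqrt{m}$ ($l{\left(m \right)} = \sqrt{2 m} = \sqrt{2} \sqrt{m}$)
$r{\left(D \right)} = 295 + 2 D^{2}$ ($r{\left(D \right)} = \left(D^{2} + D D\right) + 295 = \left(D^{2} + D^{2}\right) + 295 = 2 D^{2} + 295 = 295 + 2 D^{2}$)
$r{\left(l{\left(-11 \right)} \right)} + 8863 = \left(295 + 2 \left(\sqrt{2} \sqrt{-11}\right)^{2}\right) + 8863 = \left(295 + 2 \left(\sqrt{2} i \sqrt{11}\right)^{2}\right) + 8863 = \left(295 + 2 \left(i \sqrt{22}\right)^{2}\right) + 8863 = \left(295 + 2 \left(-22\right)\right) + 8863 = \left(295 - 44\right) + 8863 = 251 + 8863 = 9114$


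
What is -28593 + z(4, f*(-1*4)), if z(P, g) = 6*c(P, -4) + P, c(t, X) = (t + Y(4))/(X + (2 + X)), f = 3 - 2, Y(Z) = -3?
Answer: -28590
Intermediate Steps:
f = 1
c(t, X) = (-3 + t)/(2 + 2*X) (c(t, X) = (t - 3)/(X + (2 + X)) = (-3 + t)/(2 + 2*X))
z(P, g) = 3 (z(P, g) = 6*((-3 + P)/(2*(1 - 4))) + P = 6*((1/2)*(-3 + P)/(-3)) + P = 6*((1/2)*(-1/3)*(-3 + P)) + P = 6*(1/2 - P/6) + P = (3 - P) + P = 3)
-28593 + z(4, f*(-1*4)) = -28593 + 3 = -28590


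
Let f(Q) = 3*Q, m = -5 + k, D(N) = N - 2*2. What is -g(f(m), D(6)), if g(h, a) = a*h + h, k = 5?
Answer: 0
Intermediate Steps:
D(N) = -4 + N (D(N) = N - 4 = -4 + N)
m = 0 (m = -5 + 5 = 0)
g(h, a) = h + a*h
-g(f(m), D(6)) = -3*0*(1 + (-4 + 6)) = -0*(1 + 2) = -0*3 = -1*0 = 0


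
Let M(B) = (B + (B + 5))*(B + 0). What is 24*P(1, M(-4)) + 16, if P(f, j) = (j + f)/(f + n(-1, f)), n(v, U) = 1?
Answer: 172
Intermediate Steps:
M(B) = B*(5 + 2*B) (M(B) = (B + (5 + B))*B = (5 + 2*B)*B = B*(5 + 2*B))
P(f, j) = (f + j)/(1 + f) (P(f, j) = (j + f)/(f + 1) = (f + j)/(1 + f))
24*P(1, M(-4)) + 16 = 24*((1 - 4*(5 + 2*(-4)))/(1 + 1)) + 16 = 24*((1 - 4*(5 - 8))/2) + 16 = 24*((1 - 4*(-3))/2) + 16 = 24*((1 + 12)/2) + 16 = 24*((1/2)*13) + 16 = 24*(13/2) + 16 = 156 + 16 = 172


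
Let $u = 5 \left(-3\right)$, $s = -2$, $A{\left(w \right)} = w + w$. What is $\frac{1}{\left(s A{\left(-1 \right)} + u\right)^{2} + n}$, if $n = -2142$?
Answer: $- \frac{1}{2021} \approx -0.0004948$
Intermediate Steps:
$A{\left(w \right)} = 2 w$
$u = -15$
$\frac{1}{\left(s A{\left(-1 \right)} + u\right)^{2} + n} = \frac{1}{\left(- 2 \cdot 2 \left(-1\right) - 15\right)^{2} - 2142} = \frac{1}{\left(\left(-2\right) \left(-2\right) - 15\right)^{2} - 2142} = \frac{1}{\left(4 - 15\right)^{2} - 2142} = \frac{1}{\left(-11\right)^{2} - 2142} = \frac{1}{121 - 2142} = \frac{1}{-2021} = - \frac{1}{2021}$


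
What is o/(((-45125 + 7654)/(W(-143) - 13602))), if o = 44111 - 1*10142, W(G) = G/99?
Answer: 1386286213/112413 ≈ 12332.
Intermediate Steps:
W(G) = G/99 (W(G) = G*(1/99) = G/99)
o = 33969 (o = 44111 - 10142 = 33969)
o/(((-45125 + 7654)/(W(-143) - 13602))) = 33969/(((-45125 + 7654)/((1/99)*(-143) - 13602))) = 33969/((-37471/(-13/9 - 13602))) = 33969/((-37471/(-122431/9))) = 33969/((-37471*(-9/122431))) = 33969/(337239/122431) = 33969*(122431/337239) = 1386286213/112413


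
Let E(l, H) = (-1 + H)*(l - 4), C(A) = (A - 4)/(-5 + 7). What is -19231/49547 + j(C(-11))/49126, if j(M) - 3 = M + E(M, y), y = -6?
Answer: -470488267/1217022961 ≈ -0.38659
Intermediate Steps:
C(A) = -2 + A/2 (C(A) = (-4 + A)/2 = (-4 + A)*(½) = -2 + A/2)
E(l, H) = (-1 + H)*(-4 + l)
j(M) = 31 - 6*M (j(M) = 3 + (M + (4 - M - 4*(-6) - 6*M)) = 3 + (M + (4 - M + 24 - 6*M)) = 3 + (M + (28 - 7*M)) = 3 + (28 - 6*M) = 31 - 6*M)
-19231/49547 + j(C(-11))/49126 = -19231/49547 + (31 - 6*(-2 + (½)*(-11)))/49126 = -19231*1/49547 + (31 - 6*(-2 - 11/2))*(1/49126) = -19231/49547 + (31 - 6*(-15/2))*(1/49126) = -19231/49547 + (31 + 45)*(1/49126) = -19231/49547 + 76*(1/49126) = -19231/49547 + 38/24563 = -470488267/1217022961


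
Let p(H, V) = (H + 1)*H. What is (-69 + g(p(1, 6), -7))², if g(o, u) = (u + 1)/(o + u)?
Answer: 114921/25 ≈ 4596.8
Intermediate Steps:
p(H, V) = H*(1 + H) (p(H, V) = (1 + H)*H = H*(1 + H))
g(o, u) = (1 + u)/(o + u)
(-69 + g(p(1, 6), -7))² = (-69 + (1 - 7)/(1*(1 + 1) - 7))² = (-69 - 6/(1*2 - 7))² = (-69 - 6/(2 - 7))² = (-69 - 6/(-5))² = (-69 - ⅕*(-6))² = (-69 + 6/5)² = (-339/5)² = 114921/25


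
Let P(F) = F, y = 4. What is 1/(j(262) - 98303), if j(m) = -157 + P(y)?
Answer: -1/98456 ≈ -1.0157e-5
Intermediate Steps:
j(m) = -153 (j(m) = -157 + 4 = -153)
1/(j(262) - 98303) = 1/(-153 - 98303) = 1/(-98456) = -1/98456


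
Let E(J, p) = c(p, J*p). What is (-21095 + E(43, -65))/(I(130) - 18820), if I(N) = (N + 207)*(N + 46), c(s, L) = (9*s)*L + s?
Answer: 1613915/40492 ≈ 39.858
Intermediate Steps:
c(s, L) = s + 9*L*s (c(s, L) = 9*L*s + s = s + 9*L*s)
E(J, p) = p*(1 + 9*J*p) (E(J, p) = p*(1 + 9*(J*p)) = p*(1 + 9*J*p))
I(N) = (46 + N)*(207 + N) (I(N) = (207 + N)*(46 + N) = (46 + N)*(207 + N))
(-21095 + E(43, -65))/(I(130) - 18820) = (-21095 - 65*(1 + 9*43*(-65)))/((9522 + 130**2 + 253*130) - 18820) = (-21095 - 65*(1 - 25155))/((9522 + 16900 + 32890) - 18820) = (-21095 - 65*(-25154))/(59312 - 18820) = (-21095 + 1635010)/40492 = 1613915*(1/40492) = 1613915/40492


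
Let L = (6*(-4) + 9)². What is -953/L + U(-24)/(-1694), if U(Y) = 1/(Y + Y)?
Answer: -25830037/6098400 ≈ -4.2355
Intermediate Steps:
U(Y) = 1/(2*Y)
L = 225 (L = (-24 + 9)² = (-15)² = 225)
-953/L + U(-24)/(-1694) = -953/225 + ((½)/(-24))/(-1694) = -953*1/225 + ((½)*(-1/24))*(-1/1694) = -953/225 - 1/48*(-1/1694) = -953/225 + 1/81312 = -25830037/6098400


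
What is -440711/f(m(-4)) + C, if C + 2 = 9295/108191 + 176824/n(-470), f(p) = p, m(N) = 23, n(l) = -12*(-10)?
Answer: -660284951551/37325895 ≈ -17690.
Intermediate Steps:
n(l) = 120
C = 2388239368/1622865 (C = -2 + (9295/108191 + 176824/120) = -2 + (9295*(1/108191) + 176824*(1/120)) = -2 + (9295/108191 + 22103/15) = -2 + 2391485098/1622865 = 2388239368/1622865 ≈ 1471.6)
-440711/f(m(-4)) + C = -440711/23 + 2388239368/1622865 = -660284951551/37325895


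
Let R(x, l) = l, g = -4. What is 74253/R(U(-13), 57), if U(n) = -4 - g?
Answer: 24751/19 ≈ 1302.7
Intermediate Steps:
U(n) = 0 (U(n) = -4 - 1*(-4) = -4 + 4 = 0)
74253/R(U(-13), 57) = 74253/57 = 74253*(1/57) = 24751/19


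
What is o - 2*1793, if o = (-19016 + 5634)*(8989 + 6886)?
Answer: -212442836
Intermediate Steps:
o = -212439250 (o = -13382*15875 = -212439250)
o - 2*1793 = -212439250 - 2*1793 = -212439250 - 1*3586 = -212439250 - 3586 = -212442836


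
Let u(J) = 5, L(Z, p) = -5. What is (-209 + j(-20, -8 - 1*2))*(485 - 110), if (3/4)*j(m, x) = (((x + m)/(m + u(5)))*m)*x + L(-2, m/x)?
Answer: 119125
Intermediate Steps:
j(m, x) = -20/3 + 4*m*x*(m + x)/(3*(5 + m)) (j(m, x) = 4*((((x + m)/(m + 5))*m)*x - 5)/3 = 4*((((m + x)/(5 + m))*m)*x - 5)/3 = 4*((m*(m + x)/(5 + m))*x - 5)/3 = 4*(m*x*(m + x)/(5 + m) - 5)/3 = 4*(-5 + m*x*(m + x)/(5 + m))/3 = -20/3 + 4*m*x*(m + x)/(3*(5 + m)))
(-209 + j(-20, -8 - 1*2))*(485 - 110) = (-209 + 4*(-25 - 5*(-20) - 20*(-8 - 1*2)² + (-8 - 1*2)*(-20)²)/(3*(5 - 20)))*(485 - 110) = (-209 + (4/3)*(-25 + 100 - 20*(-8 - 2)² + (-8 - 2)*400)/(-15))*375 = (-209 + (4/3)*(-1/15)*(-25 + 100 - 20*(-10)² - 10*400))*375 = (-209 + (4/3)*(-1/15)*(-25 + 100 - 20*100 - 4000))*375 = (-209 + (4/3)*(-1/15)*(-25 + 100 - 2000 - 4000))*375 = (-209 + (4/3)*(-1/15)*(-5925))*375 = (-209 + 1580/3)*375 = (953/3)*375 = 119125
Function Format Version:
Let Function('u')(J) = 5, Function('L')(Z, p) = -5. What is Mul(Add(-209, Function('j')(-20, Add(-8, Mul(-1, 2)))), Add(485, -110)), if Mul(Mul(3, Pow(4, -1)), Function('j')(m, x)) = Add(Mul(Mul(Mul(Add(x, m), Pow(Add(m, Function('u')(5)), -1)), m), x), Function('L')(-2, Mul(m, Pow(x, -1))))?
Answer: 119125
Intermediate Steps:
Function('j')(m, x) = Add(Rational(-20, 3), Mul(Rational(4, 3), m, x, Pow(Add(5, m), -1), Add(m, x))) (Function('j')(m, x) = Mul(Rational(4, 3), Add(Mul(Mul(Mul(Add(x, m), Pow(Add(m, 5), -1)), m), x), -5)) = Mul(Rational(4, 3), Add(Mul(Mul(Mul(Add(m, x), Pow(Add(5, m), -1)), m), x), -5)) = Mul(Rational(4, 3), Add(Mul(Mul(Mul(Pow(Add(5, m), -1), Add(m, x)), m), x), -5)) = Mul(Rational(4, 3), Add(Mul(Mul(m, Pow(Add(5, m), -1), Add(m, x)), x), -5)) = Mul(Rational(4, 3), Add(Mul(m, x, Pow(Add(5, m), -1), Add(m, x)), -5)) = Mul(Rational(4, 3), Add(-5, Mul(m, x, Pow(Add(5, m), -1), Add(m, x)))) = Add(Rational(-20, 3), Mul(Rational(4, 3), m, x, Pow(Add(5, m), -1), Add(m, x))))
Mul(Add(-209, Function('j')(-20, Add(-8, Mul(-1, 2)))), Add(485, -110)) = Mul(Add(-209, Mul(Rational(4, 3), Pow(Add(5, -20), -1), Add(-25, Mul(-5, -20), Mul(-20, Pow(Add(-8, Mul(-1, 2)), 2)), Mul(Add(-8, Mul(-1, 2)), Pow(-20, 2))))), Add(485, -110)) = Mul(Add(-209, Mul(Rational(4, 3), Pow(-15, -1), Add(-25, 100, Mul(-20, Pow(Add(-8, -2), 2)), Mul(Add(-8, -2), 400)))), 375) = Mul(Add(-209, Mul(Rational(4, 3), Rational(-1, 15), Add(-25, 100, Mul(-20, Pow(-10, 2)), Mul(-10, 400)))), 375) = Mul(Add(-209, Mul(Rational(4, 3), Rational(-1, 15), Add(-25, 100, Mul(-20, 100), -4000))), 375) = Mul(Add(-209, Mul(Rational(4, 3), Rational(-1, 15), Add(-25, 100, -2000, -4000))), 375) = Mul(Add(-209, Mul(Rational(4, 3), Rational(-1, 15), -5925)), 375) = Mul(Add(-209, Rational(1580, 3)), 375) = Mul(Rational(953, 3), 375) = 119125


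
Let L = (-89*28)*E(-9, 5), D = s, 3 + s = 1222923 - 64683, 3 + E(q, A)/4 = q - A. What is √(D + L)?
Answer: √1327693 ≈ 1152.3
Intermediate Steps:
E(q, A) = -12 - 4*A + 4*q (E(q, A) = -12 + 4*(q - A) = -12 + (-4*A + 4*q) = -12 - 4*A + 4*q)
s = 1158237 (s = -3 + (1222923 - 64683) = -3 + 1158240 = 1158237)
D = 1158237
L = 169456 (L = (-89*28)*(-12 - 4*5 + 4*(-9)) = -2492*(-12 - 20 - 36) = -2492*(-68) = 169456)
√(D + L) = √(1158237 + 169456) = √1327693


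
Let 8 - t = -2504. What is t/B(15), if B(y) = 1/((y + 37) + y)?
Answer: 168304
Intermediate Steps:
t = 2512 (t = 8 - 1*(-2504) = 8 + 2504 = 2512)
B(y) = 1/(37 + 2*y) (B(y) = 1/((37 + y) + y) = 1/(37 + 2*y))
t/B(15) = 2512/(1/(37 + 2*15)) = 2512/(1/(37 + 30)) = 2512/(1/67) = 2512*67 = 168304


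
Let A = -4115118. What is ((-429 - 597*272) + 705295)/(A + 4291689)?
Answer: 542482/176571 ≈ 3.0723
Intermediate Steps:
((-429 - 597*272) + 705295)/(A + 4291689) = ((-429 - 597*272) + 705295)/(-4115118 + 4291689) = ((-429 - 162384) + 705295)/176571 = (-162813 + 705295)*(1/176571) = 542482*(1/176571) = 542482/176571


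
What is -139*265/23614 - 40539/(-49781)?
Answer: -876395189/1175528534 ≈ -0.74553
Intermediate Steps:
-139*265/23614 - 40539/(-49781) = -36835*1/23614 - 40539*(-1/49781) = -36835/23614 + 40539/49781 = -876395189/1175528534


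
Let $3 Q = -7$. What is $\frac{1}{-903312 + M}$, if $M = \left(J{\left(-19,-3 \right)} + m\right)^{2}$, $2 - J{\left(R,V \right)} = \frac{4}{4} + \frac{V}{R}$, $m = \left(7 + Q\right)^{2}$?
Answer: $- \frac{29241}{26398784768} \approx -1.1077 \cdot 10^{-6}$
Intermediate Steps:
$Q = - \frac{7}{3}$ ($Q = \frac{1}{3} \left(-7\right) = - \frac{7}{3} \approx -2.3333$)
$m = \frac{196}{9}$ ($m = \left(7 - \frac{7}{3}\right)^{2} = \left(\frac{14}{3}\right)^{2} = \frac{196}{9} \approx 21.778$)
$J{\left(R,V \right)} = 1 - \frac{V}{R}$ ($J{\left(R,V \right)} = 2 - \left(\frac{4}{4} + \frac{V}{R}\right) = 2 - \left(4 \cdot \frac{1}{4} + \frac{V}{R}\right) = 2 - \left(1 + \frac{V}{R}\right) = 1 - \frac{V}{R}$)
$M = \frac{14961424}{29241}$ ($M = \left(\frac{-19 - -3}{-19} + \frac{196}{9}\right)^{2} = \left(- \frac{-19 + 3}{19} + \frac{196}{9}\right)^{2} = \left(\left(- \frac{1}{19}\right) \left(-16\right) + \frac{196}{9}\right)^{2} = \left(\frac{16}{19} + \frac{196}{9}\right)^{2} = \left(\frac{3868}{171}\right)^{2} = \frac{14961424}{29241} \approx 511.66$)
$\frac{1}{-903312 + M} = \frac{1}{-903312 + \frac{14961424}{29241}} = \frac{1}{- \frac{26398784768}{29241}} = - \frac{29241}{26398784768}$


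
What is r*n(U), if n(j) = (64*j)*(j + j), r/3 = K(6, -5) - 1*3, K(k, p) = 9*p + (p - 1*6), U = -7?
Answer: -1110144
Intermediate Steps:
K(k, p) = -6 + 10*p (K(k, p) = 9*p + (p - 6) = 9*p + (-6 + p) = -6 + 10*p)
r = -177 (r = 3*((-6 + 10*(-5)) - 1*3) = 3*((-6 - 50) - 3) = 3*(-56 - 3) = 3*(-59) = -177)
n(j) = 128*j**2 (n(j) = (64*j)*(2*j) = 128*j**2)
r*n(U) = -22656*(-7)**2 = -22656*49 = -177*6272 = -1110144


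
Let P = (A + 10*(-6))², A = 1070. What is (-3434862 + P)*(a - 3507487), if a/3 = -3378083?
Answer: 32941545706832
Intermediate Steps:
a = -10134249 (a = 3*(-3378083) = -10134249)
P = 1020100 (P = (1070 + 10*(-6))² = (1070 - 60)² = 1010² = 1020100)
(-3434862 + P)*(a - 3507487) = (-3434862 + 1020100)*(-10134249 - 3507487) = -2414762*(-13641736) = 32941545706832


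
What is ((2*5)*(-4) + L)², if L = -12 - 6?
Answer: 3364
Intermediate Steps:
L = -18
((2*5)*(-4) + L)² = ((2*5)*(-4) - 18)² = (10*(-4) - 18)² = (-40 - 18)² = (-58)² = 3364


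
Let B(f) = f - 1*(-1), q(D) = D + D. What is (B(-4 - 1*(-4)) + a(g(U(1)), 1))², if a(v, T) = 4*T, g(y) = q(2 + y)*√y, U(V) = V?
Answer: 25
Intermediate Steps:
q(D) = 2*D
g(y) = √y*(4 + 2*y) (g(y) = (2*(2 + y))*√y = (4 + 2*y)*√y = √y*(4 + 2*y))
B(f) = 1 + f (B(f) = f + 1 = 1 + f)
(B(-4 - 1*(-4)) + a(g(U(1)), 1))² = ((1 + (-4 - 1*(-4))) + 4*1)² = ((1 + (-4 + 4)) + 4)² = ((1 + 0) + 4)² = (1 + 4)² = 5² = 25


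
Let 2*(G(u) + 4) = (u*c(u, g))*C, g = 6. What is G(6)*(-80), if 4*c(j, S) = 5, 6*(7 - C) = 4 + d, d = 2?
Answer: -1480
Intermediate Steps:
C = 6 (C = 7 - (4 + 2)/6 = 7 - ⅙*6 = 7 - 1 = 6)
c(j, S) = 5/4 (c(j, S) = (¼)*5 = 5/4)
G(u) = -4 + 15*u/4 (G(u) = -4 + ((u*(5/4))*6)/2 = -4 + ((5*u/4)*6)/2 = -4 + (15*u/2)/2 = -4 + 15*u/4)
G(6)*(-80) = (-4 + (15/4)*6)*(-80) = (-4 + 45/2)*(-80) = (37/2)*(-80) = -1480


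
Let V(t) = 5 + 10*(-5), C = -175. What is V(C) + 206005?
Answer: 205960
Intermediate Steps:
V(t) = -45 (V(t) = 5 - 50 = -45)
V(C) + 206005 = -45 + 206005 = 205960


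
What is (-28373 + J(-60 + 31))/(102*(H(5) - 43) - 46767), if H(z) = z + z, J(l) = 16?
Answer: 28357/50133 ≈ 0.56564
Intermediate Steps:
H(z) = 2*z
(-28373 + J(-60 + 31))/(102*(H(5) - 43) - 46767) = (-28373 + 16)/(102*(2*5 - 43) - 46767) = -28357/(102*(10 - 43) - 46767) = -28357/(102*(-33) - 46767) = -28357/(-3366 - 46767) = -28357/(-50133) = -28357*(-1/50133) = 28357/50133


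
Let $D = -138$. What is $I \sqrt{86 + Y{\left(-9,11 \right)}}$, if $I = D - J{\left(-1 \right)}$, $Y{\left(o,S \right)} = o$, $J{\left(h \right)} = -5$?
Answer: $- 133 \sqrt{77} \approx -1167.1$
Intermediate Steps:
$I = -133$ ($I = -138 - -5 = -138 + 5 = -133$)
$I \sqrt{86 + Y{\left(-9,11 \right)}} = - 133 \sqrt{86 - 9} = - 133 \sqrt{77}$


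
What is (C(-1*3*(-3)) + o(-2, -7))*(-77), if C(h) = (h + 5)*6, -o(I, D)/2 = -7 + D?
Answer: -8624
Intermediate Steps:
o(I, D) = 14 - 2*D (o(I, D) = -2*(-7 + D) = 14 - 2*D)
C(h) = 30 + 6*h (C(h) = (5 + h)*6 = 30 + 6*h)
(C(-1*3*(-3)) + o(-2, -7))*(-77) = ((30 + 6*(-1*3*(-3))) + (14 - 2*(-7)))*(-77) = ((30 + 6*(-3*(-3))) + (14 + 14))*(-77) = ((30 + 6*9) + 28)*(-77) = ((30 + 54) + 28)*(-77) = (84 + 28)*(-77) = 112*(-77) = -8624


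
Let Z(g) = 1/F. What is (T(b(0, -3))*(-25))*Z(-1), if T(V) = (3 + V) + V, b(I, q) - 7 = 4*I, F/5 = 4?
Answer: -85/4 ≈ -21.250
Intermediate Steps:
F = 20 (F = 5*4 = 20)
b(I, q) = 7 + 4*I
T(V) = 3 + 2*V
Z(g) = 1/20
(T(b(0, -3))*(-25))*Z(-1) = ((3 + 2*(7 + 4*0))*(-25))*(1/20) = ((3 + 2*(7 + 0))*(-25))*(1/20) = ((3 + 2*7)*(-25))*(1/20) = ((3 + 14)*(-25))*(1/20) = (17*(-25))*(1/20) = -425*1/20 = -85/4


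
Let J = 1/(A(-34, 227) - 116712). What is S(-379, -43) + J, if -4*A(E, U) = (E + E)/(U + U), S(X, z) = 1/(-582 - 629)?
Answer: -53537025/64167536741 ≈ -0.00083433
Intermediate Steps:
S(X, z) = -1/1211 (S(X, z) = 1/(-1211) = -1/1211)
A(E, U) = -E/(4*U) (A(E, U) = -(E + E)/(4*(U + U)) = -2*E/(4*(2*U)) = -2*E*1/(2*U)/4 = -E/(4*U))
J = -454/52987231 (J = 1/(-¼*(-34)/227 - 116712) = 1/(-¼*(-34)*1/227 - 116712) = 1/(17/454 - 116712) = 1/(-52987231/454) = -454/52987231 ≈ -8.5681e-6)
S(-379, -43) + J = -1/1211 - 454/52987231 = -53537025/64167536741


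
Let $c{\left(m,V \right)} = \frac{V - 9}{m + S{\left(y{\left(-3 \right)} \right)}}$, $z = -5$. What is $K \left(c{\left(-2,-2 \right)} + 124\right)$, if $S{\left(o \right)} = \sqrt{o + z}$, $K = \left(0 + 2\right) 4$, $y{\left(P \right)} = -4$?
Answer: $\frac{13072}{13} + \frac{264 i}{13} \approx 1005.5 + 20.308 i$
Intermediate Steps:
$K = 8$ ($K = 2 \cdot 4 = 8$)
$S{\left(o \right)} = \sqrt{-5 + o}$ ($S{\left(o \right)} = \sqrt{o - 5} = \sqrt{-5 + o}$)
$c{\left(m,V \right)} = \frac{-9 + V}{m + 3 i}$ ($c{\left(m,V \right)} = \frac{V - 9}{m + \sqrt{-5 - 4}} = \frac{-9 + V}{m + \sqrt{-9}} = \frac{-9 + V}{m + 3 i}$)
$K \left(c{\left(-2,-2 \right)} + 124\right) = 8 \left(\frac{-9 - 2}{-2 + 3 i} + 124\right) = 8 \left(\frac{-2 - 3 i}{13} \left(-11\right) + 124\right) = 8 \left(- \frac{11 \left(-2 - 3 i\right)}{13} + 124\right) = 8 \left(124 - \frac{11 \left(-2 - 3 i\right)}{13}\right) = 992 - \frac{88 \left(-2 - 3 i\right)}{13}$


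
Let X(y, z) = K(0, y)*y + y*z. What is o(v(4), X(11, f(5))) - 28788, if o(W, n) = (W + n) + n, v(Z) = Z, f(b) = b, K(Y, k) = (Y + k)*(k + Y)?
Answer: -26012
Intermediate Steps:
K(Y, k) = (Y + k)² (K(Y, k) = (Y + k)*(Y + k) = (Y + k)²)
X(y, z) = y³ + y*z (X(y, z) = (0 + y)²*y + y*z = y²*y + y*z = y³ + y*z)
o(W, n) = W + 2*n
o(v(4), X(11, f(5))) - 28788 = (4 + 2*(11*(5 + 11²))) - 28788 = (4 + 2*(11*(5 + 121))) - 28788 = (4 + 2*(11*126)) - 28788 = (4 + 2*1386) - 28788 = (4 + 2772) - 28788 = 2776 - 28788 = -26012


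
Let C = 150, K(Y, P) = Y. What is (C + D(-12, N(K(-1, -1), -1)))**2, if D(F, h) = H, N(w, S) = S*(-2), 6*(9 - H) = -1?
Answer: 912025/36 ≈ 25334.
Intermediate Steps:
H = 55/6 (H = 9 - 1/6*(-1) = 9 + 1/6 = 55/6 ≈ 9.1667)
N(w, S) = -2*S
D(F, h) = 55/6
(C + D(-12, N(K(-1, -1), -1)))**2 = (150 + 55/6)**2 = (955/6)**2 = 912025/36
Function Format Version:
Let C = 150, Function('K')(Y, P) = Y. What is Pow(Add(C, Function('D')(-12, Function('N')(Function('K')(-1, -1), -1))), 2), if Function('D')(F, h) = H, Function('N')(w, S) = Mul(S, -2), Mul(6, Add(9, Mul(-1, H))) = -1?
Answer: Rational(912025, 36) ≈ 25334.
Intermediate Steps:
H = Rational(55, 6) (H = Add(9, Mul(Rational(-1, 6), -1)) = Add(9, Rational(1, 6)) = Rational(55, 6) ≈ 9.1667)
Function('N')(w, S) = Mul(-2, S)
Function('D')(F, h) = Rational(55, 6)
Pow(Add(C, Function('D')(-12, Function('N')(Function('K')(-1, -1), -1))), 2) = Pow(Add(150, Rational(55, 6)), 2) = Pow(Rational(955, 6), 2) = Rational(912025, 36)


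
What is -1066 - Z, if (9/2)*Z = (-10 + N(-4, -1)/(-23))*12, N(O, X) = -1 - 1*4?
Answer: -23918/23 ≈ -1039.9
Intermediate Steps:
N(O, X) = -5 (N(O, X) = -1 - 4 = -5)
Z = -600/23 (Z = 2*((-10 - 5/(-23))*12)/9 = 2*((-10 - 5*(-1/23))*12)/9 = 2*((-10 + 5/23)*12)/9 = 2*(-225/23*12)/9 = (2/9)*(-2700/23) = -600/23 ≈ -26.087)
-1066 - Z = -1066 - 1*(-600/23) = -1066 + 600/23 = -23918/23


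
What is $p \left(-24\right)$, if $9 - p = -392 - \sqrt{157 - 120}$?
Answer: $-9624 - 24 \sqrt{37} \approx -9770.0$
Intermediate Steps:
$p = 401 + \sqrt{37}$ ($p = 9 - \left(-392 - \sqrt{157 - 120}\right) = 9 - \left(-392 - \sqrt{37}\right) = 9 + \left(392 + \sqrt{37}\right) = 401 + \sqrt{37} \approx 407.08$)
$p \left(-24\right) = \left(401 + \sqrt{37}\right) \left(-24\right) = -9624 - 24 \sqrt{37}$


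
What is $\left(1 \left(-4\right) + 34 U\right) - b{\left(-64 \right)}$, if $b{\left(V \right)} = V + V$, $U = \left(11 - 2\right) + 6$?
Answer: $634$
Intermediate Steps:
$U = 15$ ($U = 9 + 6 = 15$)
$b{\left(V \right)} = 2 V$
$\left(1 \left(-4\right) + 34 U\right) - b{\left(-64 \right)} = \left(1 \left(-4\right) + 34 \cdot 15\right) - 2 \left(-64\right) = \left(-4 + 510\right) - -128 = 506 + 128 = 634$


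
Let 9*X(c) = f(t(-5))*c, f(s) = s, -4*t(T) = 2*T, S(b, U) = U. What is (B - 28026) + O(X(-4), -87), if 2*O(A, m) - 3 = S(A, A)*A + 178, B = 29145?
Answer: 196039/162 ≈ 1210.1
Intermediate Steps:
t(T) = -T/2
X(c) = 5*c/18 (X(c) = ((-½*(-5))*c)/9 = (5*c/2)/9 = 5*c/18)
O(A, m) = 181/2 + A²/2 (O(A, m) = 3/2 + (A*A + 178)/2 = 3/2 + (A² + 178)/2 = 3/2 + (178 + A²)/2 = 3/2 + (89 + A²/2) = 181/2 + A²/2)
(B - 28026) + O(X(-4), -87) = (29145 - 28026) + (181/2 + ((5/18)*(-4))²/2) = 1119 + (181/2 + (-10/9)²/2) = 1119 + (181/2 + (½)*(100/81)) = 1119 + (181/2 + 50/81) = 1119 + 14761/162 = 196039/162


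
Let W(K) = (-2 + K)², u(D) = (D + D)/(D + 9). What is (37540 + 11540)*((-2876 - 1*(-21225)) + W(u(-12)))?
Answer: 902335800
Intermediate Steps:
u(D) = 2*D/(9 + D) (u(D) = (2*D)/(9 + D) = 2*D/(9 + D))
(37540 + 11540)*((-2876 - 1*(-21225)) + W(u(-12))) = (37540 + 11540)*((-2876 - 1*(-21225)) + (-2 + 2*(-12)/(9 - 12))²) = 49080*((-2876 + 21225) + (-2 + 2*(-12)/(-3))²) = 49080*(18349 + (-2 + 2*(-12)*(-⅓))²) = 49080*(18349 + (-2 + 8)²) = 49080*(18349 + 6²) = 49080*(18349 + 36) = 49080*18385 = 902335800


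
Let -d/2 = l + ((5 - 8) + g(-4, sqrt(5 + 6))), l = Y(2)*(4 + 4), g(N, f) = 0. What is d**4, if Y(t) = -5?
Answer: 54700816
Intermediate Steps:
l = -40 (l = -5*(4 + 4) = -5*8 = -40)
d = 86 (d = -2*(-40 + ((5 - 8) + 0)) = -2*(-40 + (-3 + 0)) = -2*(-40 - 3) = -2*(-43) = 86)
d**4 = 86**4 = 54700816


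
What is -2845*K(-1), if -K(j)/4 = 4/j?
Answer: -45520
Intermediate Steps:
K(j) = -16/j
-2845*K(-1) = -(-45520)/(-1) = -(-45520)*(-1) = -2845*16 = -45520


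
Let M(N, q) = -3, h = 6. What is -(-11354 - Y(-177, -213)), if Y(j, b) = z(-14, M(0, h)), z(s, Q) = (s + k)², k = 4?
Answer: 11454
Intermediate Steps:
z(s, Q) = (4 + s)² (z(s, Q) = (s + 4)² = (4 + s)²)
Y(j, b) = 100 (Y(j, b) = (4 - 14)² = (-10)² = 100)
-(-11354 - Y(-177, -213)) = -(-11354 - 1*100) = -(-11354 - 100) = -1*(-11454) = 11454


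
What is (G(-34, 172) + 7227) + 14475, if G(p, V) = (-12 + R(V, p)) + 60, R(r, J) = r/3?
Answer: 65422/3 ≈ 21807.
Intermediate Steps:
R(r, J) = r/3 (R(r, J) = r*(1/3) = r/3)
G(p, V) = 48 + V/3 (G(p, V) = (-12 + V/3) + 60 = 48 + V/3)
(G(-34, 172) + 7227) + 14475 = ((48 + (1/3)*172) + 7227) + 14475 = ((48 + 172/3) + 7227) + 14475 = (316/3 + 7227) + 14475 = 21997/3 + 14475 = 65422/3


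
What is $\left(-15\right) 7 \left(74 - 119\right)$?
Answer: $4725$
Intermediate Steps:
$\left(-15\right) 7 \left(74 - 119\right) = \left(-105\right) \left(-45\right) = 4725$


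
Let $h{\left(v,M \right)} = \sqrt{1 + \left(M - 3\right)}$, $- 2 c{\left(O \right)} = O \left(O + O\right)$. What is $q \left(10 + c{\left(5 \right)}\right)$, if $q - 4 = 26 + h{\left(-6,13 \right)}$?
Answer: $-450 - 15 \sqrt{11} \approx -499.75$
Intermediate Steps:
$c{\left(O \right)} = - O^{2}$ ($c{\left(O \right)} = - \frac{O \left(O + O\right)}{2} = - \frac{O 2 O}{2} = - \frac{2 O^{2}}{2} = - O^{2}$)
$h{\left(v,M \right)} = \sqrt{-2 + M}$ ($h{\left(v,M \right)} = \sqrt{1 + \left(M - 3\right)} = \sqrt{1 + \left(-3 + M\right)} = \sqrt{-2 + M}$)
$q = 30 + \sqrt{11}$ ($q = 4 + \left(26 + \sqrt{-2 + 13}\right) = 4 + \left(26 + \sqrt{11}\right) = 30 + \sqrt{11} \approx 33.317$)
$q \left(10 + c{\left(5 \right)}\right) = \left(30 + \sqrt{11}\right) \left(10 - 5^{2}\right) = \left(30 + \sqrt{11}\right) \left(10 - 25\right) = \left(30 + \sqrt{11}\right) \left(-15\right) = -450 - 15 \sqrt{11}$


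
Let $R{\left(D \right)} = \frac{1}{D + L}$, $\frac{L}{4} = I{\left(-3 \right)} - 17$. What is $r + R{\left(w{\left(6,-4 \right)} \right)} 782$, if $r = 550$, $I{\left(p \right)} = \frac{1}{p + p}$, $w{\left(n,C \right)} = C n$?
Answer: $\frac{75277}{139} \approx 541.56$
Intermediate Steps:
$I{\left(p \right)} = \frac{1}{2 p}$
$L = - \frac{206}{3}$ ($L = 4 \left(\frac{1}{2 \left(-3\right)} - 17\right) = 4 \left(\frac{1}{2} \left(- \frac{1}{3}\right) - 17\right) = 4 \left(- \frac{1}{6} - 17\right) = 4 \left(- \frac{103}{6}\right) = - \frac{206}{3} \approx -68.667$)
$R{\left(D \right)} = \frac{1}{- \frac{206}{3} + D}$ ($R{\left(D \right)} = \frac{1}{D - \frac{206}{3}} = \frac{1}{- \frac{206}{3} + D}$)
$r + R{\left(w{\left(6,-4 \right)} \right)} 782 = 550 + \frac{3}{-206 + 3 \left(\left(-4\right) 6\right)} 782 = 550 + \frac{3}{-206 + 3 \left(-24\right)} 782 = 550 + \frac{3}{-206 - 72} \cdot 782 = 550 + \frac{3}{-278} \cdot 782 = 550 + 3 \left(- \frac{1}{278}\right) 782 = 550 - \frac{1173}{139} = \frac{75277}{139}$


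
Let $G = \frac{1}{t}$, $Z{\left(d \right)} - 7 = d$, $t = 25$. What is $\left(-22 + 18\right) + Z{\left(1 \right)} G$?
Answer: $- \frac{92}{25} \approx -3.68$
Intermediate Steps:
$Z{\left(d \right)} = 7 + d$
$G = \frac{1}{25} \approx 0.04$
$\left(-22 + 18\right) + Z{\left(1 \right)} G = \left(-22 + 18\right) + \left(7 + 1\right) \frac{1}{25} = -4 + 8 \cdot \frac{1}{25} = -4 + \frac{8}{25} = - \frac{92}{25}$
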